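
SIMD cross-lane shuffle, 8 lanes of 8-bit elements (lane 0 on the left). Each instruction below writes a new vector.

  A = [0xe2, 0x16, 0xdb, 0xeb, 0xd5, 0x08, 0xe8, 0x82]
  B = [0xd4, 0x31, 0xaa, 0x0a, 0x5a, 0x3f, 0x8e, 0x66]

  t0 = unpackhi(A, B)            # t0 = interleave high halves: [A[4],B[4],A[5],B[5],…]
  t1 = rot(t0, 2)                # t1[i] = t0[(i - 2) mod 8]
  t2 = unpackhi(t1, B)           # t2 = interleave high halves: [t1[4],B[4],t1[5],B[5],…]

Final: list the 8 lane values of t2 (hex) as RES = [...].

RES = [ 0x08  0x5a  0x3f  0x3f  0xe8  0x8e  0x8e  0x66 ]

  t0: d5 5a 08 3f e8 8e 82 66
  t1: 82 66 d5 5a 08 3f e8 8e
  t2: 08 5a 3f 3f e8 8e 8e 66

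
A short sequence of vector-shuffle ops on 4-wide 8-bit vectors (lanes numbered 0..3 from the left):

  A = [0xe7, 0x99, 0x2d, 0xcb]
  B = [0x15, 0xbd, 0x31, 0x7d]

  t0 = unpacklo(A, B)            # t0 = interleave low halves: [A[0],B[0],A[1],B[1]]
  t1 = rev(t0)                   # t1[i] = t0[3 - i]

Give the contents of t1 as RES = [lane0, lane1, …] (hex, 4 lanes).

→ t0 |e7|15|99|bd|
→ t1 |bd|99|15|e7|

RES = [ 0xbd  0x99  0x15  0xe7 ]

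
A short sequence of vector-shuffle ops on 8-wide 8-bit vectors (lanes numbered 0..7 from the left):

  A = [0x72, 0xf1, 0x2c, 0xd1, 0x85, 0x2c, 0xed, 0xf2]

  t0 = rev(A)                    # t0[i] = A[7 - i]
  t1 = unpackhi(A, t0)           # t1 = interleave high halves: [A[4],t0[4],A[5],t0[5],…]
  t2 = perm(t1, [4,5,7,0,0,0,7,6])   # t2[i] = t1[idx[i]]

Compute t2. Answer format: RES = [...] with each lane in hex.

→ t0 |f2|ed|2c|85|d1|2c|f1|72|
→ t1 |85|d1|2c|2c|ed|f1|f2|72|
→ t2 |ed|f1|72|85|85|85|72|f2|

RES = [0xed, 0xf1, 0x72, 0x85, 0x85, 0x85, 0x72, 0xf2]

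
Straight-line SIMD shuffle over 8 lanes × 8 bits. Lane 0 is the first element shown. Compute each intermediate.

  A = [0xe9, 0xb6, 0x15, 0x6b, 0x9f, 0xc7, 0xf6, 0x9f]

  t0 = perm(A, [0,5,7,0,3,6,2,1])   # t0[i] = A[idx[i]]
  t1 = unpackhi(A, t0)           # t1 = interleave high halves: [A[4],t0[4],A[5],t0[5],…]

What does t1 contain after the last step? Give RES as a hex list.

  t0: e9 c7 9f e9 6b f6 15 b6
  t1: 9f 6b c7 f6 f6 15 9f b6

RES = [ 0x9f  0x6b  0xc7  0xf6  0xf6  0x15  0x9f  0xb6 ]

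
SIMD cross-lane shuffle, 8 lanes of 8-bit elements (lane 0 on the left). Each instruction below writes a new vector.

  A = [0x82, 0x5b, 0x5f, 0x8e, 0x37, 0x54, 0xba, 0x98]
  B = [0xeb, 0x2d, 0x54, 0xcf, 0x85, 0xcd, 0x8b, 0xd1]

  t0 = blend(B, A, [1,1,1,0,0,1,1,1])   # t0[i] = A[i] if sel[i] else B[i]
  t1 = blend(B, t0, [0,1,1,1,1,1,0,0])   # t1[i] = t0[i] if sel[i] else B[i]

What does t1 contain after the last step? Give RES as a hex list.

RES = [ 0xeb  0x5b  0x5f  0xcf  0x85  0x54  0x8b  0xd1 ]

  t0: 82 5b 5f cf 85 54 ba 98
  t1: eb 5b 5f cf 85 54 8b d1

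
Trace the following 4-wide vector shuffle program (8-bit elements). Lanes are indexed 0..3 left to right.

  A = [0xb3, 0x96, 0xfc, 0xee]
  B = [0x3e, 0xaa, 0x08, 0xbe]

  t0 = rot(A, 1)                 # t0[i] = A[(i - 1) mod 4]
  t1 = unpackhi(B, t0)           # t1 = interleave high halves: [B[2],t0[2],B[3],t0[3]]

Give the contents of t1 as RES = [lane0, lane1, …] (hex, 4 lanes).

→ t0 |ee|b3|96|fc|
→ t1 |08|96|be|fc|

RES = [ 0x08  0x96  0xbe  0xfc ]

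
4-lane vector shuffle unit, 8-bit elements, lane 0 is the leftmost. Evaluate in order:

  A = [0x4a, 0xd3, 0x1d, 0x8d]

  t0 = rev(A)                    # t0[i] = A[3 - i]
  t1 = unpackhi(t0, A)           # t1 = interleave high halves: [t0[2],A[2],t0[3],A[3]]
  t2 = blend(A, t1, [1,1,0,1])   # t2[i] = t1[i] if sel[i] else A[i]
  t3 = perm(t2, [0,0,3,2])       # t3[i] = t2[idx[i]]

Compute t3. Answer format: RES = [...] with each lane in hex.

  t0: 8d 1d d3 4a
  t1: d3 1d 4a 8d
  t2: d3 1d 1d 8d
  t3: d3 d3 8d 1d

RES = [0xd3, 0xd3, 0x8d, 0x1d]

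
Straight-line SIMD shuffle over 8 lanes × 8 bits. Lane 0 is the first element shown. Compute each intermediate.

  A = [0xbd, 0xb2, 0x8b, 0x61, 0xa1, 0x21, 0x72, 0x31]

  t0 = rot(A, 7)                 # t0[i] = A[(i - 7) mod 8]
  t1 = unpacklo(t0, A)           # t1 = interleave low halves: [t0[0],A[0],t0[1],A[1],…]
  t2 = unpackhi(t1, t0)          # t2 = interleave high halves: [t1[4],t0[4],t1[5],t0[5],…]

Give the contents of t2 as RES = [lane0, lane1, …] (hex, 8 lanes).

t0 = [0xb2, 0x8b, 0x61, 0xa1, 0x21, 0x72, 0x31, 0xbd]
t1 = [0xb2, 0xbd, 0x8b, 0xb2, 0x61, 0x8b, 0xa1, 0x61]
t2 = [0x61, 0x21, 0x8b, 0x72, 0xa1, 0x31, 0x61, 0xbd]

RES = [0x61, 0x21, 0x8b, 0x72, 0xa1, 0x31, 0x61, 0xbd]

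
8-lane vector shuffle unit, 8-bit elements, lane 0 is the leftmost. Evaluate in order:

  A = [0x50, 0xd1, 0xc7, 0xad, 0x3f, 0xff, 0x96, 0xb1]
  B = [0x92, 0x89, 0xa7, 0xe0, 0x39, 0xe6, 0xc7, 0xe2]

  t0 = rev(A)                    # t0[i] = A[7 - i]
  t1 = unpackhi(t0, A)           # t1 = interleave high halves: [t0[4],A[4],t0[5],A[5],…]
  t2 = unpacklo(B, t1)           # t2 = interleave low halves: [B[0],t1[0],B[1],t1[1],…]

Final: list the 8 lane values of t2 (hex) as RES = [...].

RES = [0x92, 0xad, 0x89, 0x3f, 0xa7, 0xc7, 0xe0, 0xff]

t0 = [0xb1, 0x96, 0xff, 0x3f, 0xad, 0xc7, 0xd1, 0x50]
t1 = [0xad, 0x3f, 0xc7, 0xff, 0xd1, 0x96, 0x50, 0xb1]
t2 = [0x92, 0xad, 0x89, 0x3f, 0xa7, 0xc7, 0xe0, 0xff]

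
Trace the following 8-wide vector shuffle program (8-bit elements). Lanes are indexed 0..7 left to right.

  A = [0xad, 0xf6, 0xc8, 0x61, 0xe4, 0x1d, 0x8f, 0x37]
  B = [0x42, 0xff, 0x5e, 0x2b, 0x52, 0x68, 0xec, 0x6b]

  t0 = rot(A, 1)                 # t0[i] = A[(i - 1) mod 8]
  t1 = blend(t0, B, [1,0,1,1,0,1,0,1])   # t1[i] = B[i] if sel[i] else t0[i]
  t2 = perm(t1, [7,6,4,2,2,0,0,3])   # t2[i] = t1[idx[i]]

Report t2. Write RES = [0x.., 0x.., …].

RES = [0x6b, 0x1d, 0x61, 0x5e, 0x5e, 0x42, 0x42, 0x2b]

t0 = [0x37, 0xad, 0xf6, 0xc8, 0x61, 0xe4, 0x1d, 0x8f]
t1 = [0x42, 0xad, 0x5e, 0x2b, 0x61, 0x68, 0x1d, 0x6b]
t2 = [0x6b, 0x1d, 0x61, 0x5e, 0x5e, 0x42, 0x42, 0x2b]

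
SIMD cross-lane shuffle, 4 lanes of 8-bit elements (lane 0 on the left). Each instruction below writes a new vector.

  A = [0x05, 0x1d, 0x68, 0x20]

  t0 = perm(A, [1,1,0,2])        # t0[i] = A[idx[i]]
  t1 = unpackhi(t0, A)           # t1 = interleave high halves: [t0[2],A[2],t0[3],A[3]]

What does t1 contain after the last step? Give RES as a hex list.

  t0: 1d 1d 05 68
  t1: 05 68 68 20

RES = [0x05, 0x68, 0x68, 0x20]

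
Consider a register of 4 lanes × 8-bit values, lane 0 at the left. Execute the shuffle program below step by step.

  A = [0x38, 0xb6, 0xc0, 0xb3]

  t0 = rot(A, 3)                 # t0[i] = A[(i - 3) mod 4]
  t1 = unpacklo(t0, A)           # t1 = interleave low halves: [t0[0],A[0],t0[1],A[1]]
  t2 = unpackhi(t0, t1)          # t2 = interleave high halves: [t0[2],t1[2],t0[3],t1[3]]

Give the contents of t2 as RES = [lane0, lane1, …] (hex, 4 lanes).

RES = [ 0xb3  0xc0  0x38  0xb6 ]

→ t0 |b6|c0|b3|38|
→ t1 |b6|38|c0|b6|
→ t2 |b3|c0|38|b6|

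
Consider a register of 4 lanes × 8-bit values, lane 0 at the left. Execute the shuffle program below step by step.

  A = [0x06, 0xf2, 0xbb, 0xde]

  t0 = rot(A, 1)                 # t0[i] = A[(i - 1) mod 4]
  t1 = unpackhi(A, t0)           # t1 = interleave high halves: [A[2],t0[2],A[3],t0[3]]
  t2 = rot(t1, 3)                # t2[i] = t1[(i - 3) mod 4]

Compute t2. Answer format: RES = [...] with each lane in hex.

RES = [ 0xf2  0xde  0xbb  0xbb ]

t0 = [0xde, 0x06, 0xf2, 0xbb]
t1 = [0xbb, 0xf2, 0xde, 0xbb]
t2 = [0xf2, 0xde, 0xbb, 0xbb]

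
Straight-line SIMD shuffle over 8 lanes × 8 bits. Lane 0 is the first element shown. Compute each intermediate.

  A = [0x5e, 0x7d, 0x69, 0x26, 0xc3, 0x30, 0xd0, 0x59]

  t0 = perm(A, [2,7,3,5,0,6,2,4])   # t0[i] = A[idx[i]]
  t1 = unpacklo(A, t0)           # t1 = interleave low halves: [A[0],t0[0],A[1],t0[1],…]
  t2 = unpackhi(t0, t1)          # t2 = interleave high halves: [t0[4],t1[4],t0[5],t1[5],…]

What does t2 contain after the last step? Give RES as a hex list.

RES = [ 0x5e  0x69  0xd0  0x26  0x69  0x26  0xc3  0x30 ]

  t0: 69 59 26 30 5e d0 69 c3
  t1: 5e 69 7d 59 69 26 26 30
  t2: 5e 69 d0 26 69 26 c3 30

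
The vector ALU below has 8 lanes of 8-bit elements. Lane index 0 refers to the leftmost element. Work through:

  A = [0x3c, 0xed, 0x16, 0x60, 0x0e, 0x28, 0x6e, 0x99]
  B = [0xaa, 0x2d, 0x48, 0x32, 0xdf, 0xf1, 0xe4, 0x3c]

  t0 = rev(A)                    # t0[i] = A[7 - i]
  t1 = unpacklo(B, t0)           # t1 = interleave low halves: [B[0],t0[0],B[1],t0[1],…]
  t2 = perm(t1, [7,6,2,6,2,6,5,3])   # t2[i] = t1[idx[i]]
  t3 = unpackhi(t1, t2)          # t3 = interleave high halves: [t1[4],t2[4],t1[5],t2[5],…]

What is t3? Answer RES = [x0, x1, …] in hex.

RES = [0x48, 0x2d, 0x28, 0x32, 0x32, 0x28, 0x0e, 0x6e]

→ t0 |99|6e|28|0e|60|16|ed|3c|
→ t1 |aa|99|2d|6e|48|28|32|0e|
→ t2 |0e|32|2d|32|2d|32|28|6e|
→ t3 |48|2d|28|32|32|28|0e|6e|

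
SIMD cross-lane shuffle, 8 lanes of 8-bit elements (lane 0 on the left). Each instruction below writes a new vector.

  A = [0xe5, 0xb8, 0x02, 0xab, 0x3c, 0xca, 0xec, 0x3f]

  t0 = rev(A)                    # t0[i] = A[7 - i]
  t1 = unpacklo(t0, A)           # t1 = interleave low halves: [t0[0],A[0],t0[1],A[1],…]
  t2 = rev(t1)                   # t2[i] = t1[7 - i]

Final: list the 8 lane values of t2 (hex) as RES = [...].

RES = [ 0xab  0x3c  0x02  0xca  0xb8  0xec  0xe5  0x3f ]

  t0: 3f ec ca 3c ab 02 b8 e5
  t1: 3f e5 ec b8 ca 02 3c ab
  t2: ab 3c 02 ca b8 ec e5 3f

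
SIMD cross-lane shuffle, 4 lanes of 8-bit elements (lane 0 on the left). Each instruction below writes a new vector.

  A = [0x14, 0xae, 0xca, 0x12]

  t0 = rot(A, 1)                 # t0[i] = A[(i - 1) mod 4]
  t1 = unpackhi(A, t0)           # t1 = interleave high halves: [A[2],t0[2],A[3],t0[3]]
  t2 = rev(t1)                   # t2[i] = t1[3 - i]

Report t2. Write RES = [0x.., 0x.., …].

RES = [ 0xca  0x12  0xae  0xca ]

→ t0 |12|14|ae|ca|
→ t1 |ca|ae|12|ca|
→ t2 |ca|12|ae|ca|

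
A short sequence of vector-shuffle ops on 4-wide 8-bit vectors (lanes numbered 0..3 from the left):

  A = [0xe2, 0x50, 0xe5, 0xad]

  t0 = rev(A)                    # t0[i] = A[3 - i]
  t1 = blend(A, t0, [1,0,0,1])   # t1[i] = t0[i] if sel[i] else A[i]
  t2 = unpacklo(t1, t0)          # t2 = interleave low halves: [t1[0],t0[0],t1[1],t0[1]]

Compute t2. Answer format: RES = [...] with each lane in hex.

RES = [ 0xad  0xad  0x50  0xe5 ]

t0 = [0xad, 0xe5, 0x50, 0xe2]
t1 = [0xad, 0x50, 0xe5, 0xe2]
t2 = [0xad, 0xad, 0x50, 0xe5]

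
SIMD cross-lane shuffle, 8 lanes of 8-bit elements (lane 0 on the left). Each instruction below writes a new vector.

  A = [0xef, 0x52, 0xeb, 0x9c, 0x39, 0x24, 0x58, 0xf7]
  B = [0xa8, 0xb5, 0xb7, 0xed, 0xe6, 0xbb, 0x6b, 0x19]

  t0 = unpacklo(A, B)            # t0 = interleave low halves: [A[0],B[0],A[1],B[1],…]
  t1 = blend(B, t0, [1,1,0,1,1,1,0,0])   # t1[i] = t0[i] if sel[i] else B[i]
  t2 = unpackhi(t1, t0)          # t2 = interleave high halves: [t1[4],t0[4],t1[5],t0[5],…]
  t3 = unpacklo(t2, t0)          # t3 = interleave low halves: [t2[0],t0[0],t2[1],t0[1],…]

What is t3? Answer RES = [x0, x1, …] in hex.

→ t0 |ef|a8|52|b5|eb|b7|9c|ed|
→ t1 |ef|a8|b7|b5|eb|b7|6b|19|
→ t2 |eb|eb|b7|b7|6b|9c|19|ed|
→ t3 |eb|ef|eb|a8|b7|52|b7|b5|

RES = [ 0xeb  0xef  0xeb  0xa8  0xb7  0x52  0xb7  0xb5 ]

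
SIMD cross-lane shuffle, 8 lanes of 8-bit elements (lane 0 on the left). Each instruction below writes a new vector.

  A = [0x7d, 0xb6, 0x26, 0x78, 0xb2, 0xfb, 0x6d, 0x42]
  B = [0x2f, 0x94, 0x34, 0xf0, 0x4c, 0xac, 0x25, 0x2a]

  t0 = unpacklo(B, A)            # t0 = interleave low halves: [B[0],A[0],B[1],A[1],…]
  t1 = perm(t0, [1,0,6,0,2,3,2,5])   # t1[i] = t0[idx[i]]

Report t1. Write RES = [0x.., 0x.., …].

RES = [0x7d, 0x2f, 0xf0, 0x2f, 0x94, 0xb6, 0x94, 0x26]

t0 = [0x2f, 0x7d, 0x94, 0xb6, 0x34, 0x26, 0xf0, 0x78]
t1 = [0x7d, 0x2f, 0xf0, 0x2f, 0x94, 0xb6, 0x94, 0x26]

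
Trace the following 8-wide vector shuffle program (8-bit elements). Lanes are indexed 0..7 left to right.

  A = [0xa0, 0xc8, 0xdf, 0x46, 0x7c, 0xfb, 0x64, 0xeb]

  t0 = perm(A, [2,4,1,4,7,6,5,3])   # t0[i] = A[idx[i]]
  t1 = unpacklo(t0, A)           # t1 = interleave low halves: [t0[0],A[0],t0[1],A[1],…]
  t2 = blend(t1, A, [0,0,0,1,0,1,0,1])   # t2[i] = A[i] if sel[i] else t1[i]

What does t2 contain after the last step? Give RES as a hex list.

→ t0 |df|7c|c8|7c|eb|64|fb|46|
→ t1 |df|a0|7c|c8|c8|df|7c|46|
→ t2 |df|a0|7c|46|c8|fb|7c|eb|

RES = [0xdf, 0xa0, 0x7c, 0x46, 0xc8, 0xfb, 0x7c, 0xeb]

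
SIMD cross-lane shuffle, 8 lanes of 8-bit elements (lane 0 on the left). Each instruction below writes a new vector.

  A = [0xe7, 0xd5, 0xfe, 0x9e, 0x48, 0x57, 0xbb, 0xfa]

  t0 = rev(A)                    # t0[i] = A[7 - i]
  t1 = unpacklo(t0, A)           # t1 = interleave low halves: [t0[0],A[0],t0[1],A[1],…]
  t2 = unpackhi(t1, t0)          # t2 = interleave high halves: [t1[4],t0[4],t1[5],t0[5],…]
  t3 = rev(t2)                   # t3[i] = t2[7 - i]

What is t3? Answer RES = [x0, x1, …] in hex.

→ t0 |fa|bb|57|48|9e|fe|d5|e7|
→ t1 |fa|e7|bb|d5|57|fe|48|9e|
→ t2 |57|9e|fe|fe|48|d5|9e|e7|
→ t3 |e7|9e|d5|48|fe|fe|9e|57|

RES = [0xe7, 0x9e, 0xd5, 0x48, 0xfe, 0xfe, 0x9e, 0x57]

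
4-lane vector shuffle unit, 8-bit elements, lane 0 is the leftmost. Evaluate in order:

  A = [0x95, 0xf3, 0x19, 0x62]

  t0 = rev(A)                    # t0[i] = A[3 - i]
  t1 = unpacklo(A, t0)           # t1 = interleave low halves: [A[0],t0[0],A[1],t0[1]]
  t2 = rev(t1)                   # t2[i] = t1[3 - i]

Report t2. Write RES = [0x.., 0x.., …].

RES = [0x19, 0xf3, 0x62, 0x95]

→ t0 |62|19|f3|95|
→ t1 |95|62|f3|19|
→ t2 |19|f3|62|95|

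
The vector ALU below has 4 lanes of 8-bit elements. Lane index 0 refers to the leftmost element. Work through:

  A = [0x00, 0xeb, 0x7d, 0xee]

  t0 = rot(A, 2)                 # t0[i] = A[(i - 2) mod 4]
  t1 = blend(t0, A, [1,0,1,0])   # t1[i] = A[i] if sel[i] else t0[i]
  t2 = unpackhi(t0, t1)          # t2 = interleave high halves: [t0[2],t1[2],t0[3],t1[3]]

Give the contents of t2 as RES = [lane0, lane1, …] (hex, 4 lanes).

→ t0 |7d|ee|00|eb|
→ t1 |00|ee|7d|eb|
→ t2 |00|7d|eb|eb|

RES = [0x00, 0x7d, 0xeb, 0xeb]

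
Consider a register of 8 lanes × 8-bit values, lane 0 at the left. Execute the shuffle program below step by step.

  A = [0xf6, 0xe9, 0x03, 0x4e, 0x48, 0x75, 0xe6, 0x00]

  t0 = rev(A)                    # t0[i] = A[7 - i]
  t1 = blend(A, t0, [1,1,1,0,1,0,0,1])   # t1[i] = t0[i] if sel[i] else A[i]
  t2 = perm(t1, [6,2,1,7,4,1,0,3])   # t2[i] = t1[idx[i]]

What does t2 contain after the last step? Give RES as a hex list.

RES = [0xe6, 0x75, 0xe6, 0xf6, 0x4e, 0xe6, 0x00, 0x4e]

→ t0 |00|e6|75|48|4e|03|e9|f6|
→ t1 |00|e6|75|4e|4e|75|e6|f6|
→ t2 |e6|75|e6|f6|4e|e6|00|4e|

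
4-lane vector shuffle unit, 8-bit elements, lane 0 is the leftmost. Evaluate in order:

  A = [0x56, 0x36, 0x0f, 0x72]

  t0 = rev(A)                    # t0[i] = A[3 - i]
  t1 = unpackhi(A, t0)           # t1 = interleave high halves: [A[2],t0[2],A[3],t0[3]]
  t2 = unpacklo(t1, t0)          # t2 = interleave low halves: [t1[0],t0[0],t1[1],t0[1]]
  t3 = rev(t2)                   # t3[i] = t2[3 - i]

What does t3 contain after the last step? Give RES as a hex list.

  t0: 72 0f 36 56
  t1: 0f 36 72 56
  t2: 0f 72 36 0f
  t3: 0f 36 72 0f

RES = [ 0x0f  0x36  0x72  0x0f ]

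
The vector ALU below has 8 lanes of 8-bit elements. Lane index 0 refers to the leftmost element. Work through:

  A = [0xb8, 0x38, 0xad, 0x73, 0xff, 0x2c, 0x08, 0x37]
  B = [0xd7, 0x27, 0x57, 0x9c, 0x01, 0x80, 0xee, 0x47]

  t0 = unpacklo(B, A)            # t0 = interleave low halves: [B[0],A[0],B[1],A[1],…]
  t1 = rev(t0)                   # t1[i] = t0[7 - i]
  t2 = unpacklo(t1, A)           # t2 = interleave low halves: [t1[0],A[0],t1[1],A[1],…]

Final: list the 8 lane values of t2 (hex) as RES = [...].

RES = [0x73, 0xb8, 0x9c, 0x38, 0xad, 0xad, 0x57, 0x73]

  t0: d7 b8 27 38 57 ad 9c 73
  t1: 73 9c ad 57 38 27 b8 d7
  t2: 73 b8 9c 38 ad ad 57 73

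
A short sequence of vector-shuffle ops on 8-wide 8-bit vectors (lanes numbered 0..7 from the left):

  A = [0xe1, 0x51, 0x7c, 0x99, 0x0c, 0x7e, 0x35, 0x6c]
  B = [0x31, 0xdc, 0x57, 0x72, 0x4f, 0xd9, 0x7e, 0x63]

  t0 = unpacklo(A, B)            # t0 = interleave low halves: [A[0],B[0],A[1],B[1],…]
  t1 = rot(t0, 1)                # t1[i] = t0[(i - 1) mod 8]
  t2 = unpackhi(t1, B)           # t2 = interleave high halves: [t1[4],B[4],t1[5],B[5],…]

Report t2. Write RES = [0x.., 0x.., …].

RES = [ 0xdc  0x4f  0x7c  0xd9  0x57  0x7e  0x99  0x63 ]

  t0: e1 31 51 dc 7c 57 99 72
  t1: 72 e1 31 51 dc 7c 57 99
  t2: dc 4f 7c d9 57 7e 99 63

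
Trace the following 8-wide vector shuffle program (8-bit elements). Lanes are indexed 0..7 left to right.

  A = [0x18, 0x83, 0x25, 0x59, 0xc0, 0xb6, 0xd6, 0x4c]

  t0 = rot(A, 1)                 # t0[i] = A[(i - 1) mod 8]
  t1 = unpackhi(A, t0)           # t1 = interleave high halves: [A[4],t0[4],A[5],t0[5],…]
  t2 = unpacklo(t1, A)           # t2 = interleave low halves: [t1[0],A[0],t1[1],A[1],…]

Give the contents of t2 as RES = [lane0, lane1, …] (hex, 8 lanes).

RES = [0xc0, 0x18, 0x59, 0x83, 0xb6, 0x25, 0xc0, 0x59]

  t0: 4c 18 83 25 59 c0 b6 d6
  t1: c0 59 b6 c0 d6 b6 4c d6
  t2: c0 18 59 83 b6 25 c0 59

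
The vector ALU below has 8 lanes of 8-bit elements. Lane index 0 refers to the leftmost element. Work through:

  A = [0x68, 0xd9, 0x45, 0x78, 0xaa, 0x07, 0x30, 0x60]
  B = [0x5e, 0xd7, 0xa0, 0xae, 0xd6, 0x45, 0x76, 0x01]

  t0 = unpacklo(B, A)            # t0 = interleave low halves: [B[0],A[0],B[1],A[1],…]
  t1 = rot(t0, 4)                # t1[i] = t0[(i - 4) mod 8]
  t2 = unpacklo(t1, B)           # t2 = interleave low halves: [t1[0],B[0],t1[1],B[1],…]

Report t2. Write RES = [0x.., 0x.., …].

→ t0 |5e|68|d7|d9|a0|45|ae|78|
→ t1 |a0|45|ae|78|5e|68|d7|d9|
→ t2 |a0|5e|45|d7|ae|a0|78|ae|

RES = [ 0xa0  0x5e  0x45  0xd7  0xae  0xa0  0x78  0xae ]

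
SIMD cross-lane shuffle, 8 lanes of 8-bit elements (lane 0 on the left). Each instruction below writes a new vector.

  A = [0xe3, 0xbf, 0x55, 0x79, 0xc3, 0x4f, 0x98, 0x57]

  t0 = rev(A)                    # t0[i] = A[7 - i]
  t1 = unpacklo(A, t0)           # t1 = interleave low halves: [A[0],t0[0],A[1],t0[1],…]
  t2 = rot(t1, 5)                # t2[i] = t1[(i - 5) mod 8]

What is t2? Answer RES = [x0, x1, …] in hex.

→ t0 |57|98|4f|c3|79|55|bf|e3|
→ t1 |e3|57|bf|98|55|4f|79|c3|
→ t2 |98|55|4f|79|c3|e3|57|bf|

RES = [0x98, 0x55, 0x4f, 0x79, 0xc3, 0xe3, 0x57, 0xbf]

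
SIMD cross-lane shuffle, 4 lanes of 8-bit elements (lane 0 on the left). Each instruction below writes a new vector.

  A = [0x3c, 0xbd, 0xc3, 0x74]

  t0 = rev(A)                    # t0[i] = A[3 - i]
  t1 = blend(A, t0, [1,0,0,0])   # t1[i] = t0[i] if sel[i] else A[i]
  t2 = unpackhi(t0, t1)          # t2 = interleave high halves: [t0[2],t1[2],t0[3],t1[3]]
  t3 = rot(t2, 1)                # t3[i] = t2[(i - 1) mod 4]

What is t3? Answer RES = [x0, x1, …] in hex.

  t0: 74 c3 bd 3c
  t1: 74 bd c3 74
  t2: bd c3 3c 74
  t3: 74 bd c3 3c

RES = [0x74, 0xbd, 0xc3, 0x3c]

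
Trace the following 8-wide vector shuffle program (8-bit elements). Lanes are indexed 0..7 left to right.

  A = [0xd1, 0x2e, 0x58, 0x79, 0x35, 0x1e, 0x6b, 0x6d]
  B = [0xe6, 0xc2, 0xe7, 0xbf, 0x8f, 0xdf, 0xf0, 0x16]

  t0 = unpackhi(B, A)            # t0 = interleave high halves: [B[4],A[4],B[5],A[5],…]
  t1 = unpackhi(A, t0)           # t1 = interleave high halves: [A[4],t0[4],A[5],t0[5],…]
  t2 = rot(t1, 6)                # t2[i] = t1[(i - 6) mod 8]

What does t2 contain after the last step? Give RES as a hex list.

t0 = [0x8f, 0x35, 0xdf, 0x1e, 0xf0, 0x6b, 0x16, 0x6d]
t1 = [0x35, 0xf0, 0x1e, 0x6b, 0x6b, 0x16, 0x6d, 0x6d]
t2 = [0x1e, 0x6b, 0x6b, 0x16, 0x6d, 0x6d, 0x35, 0xf0]

RES = [0x1e, 0x6b, 0x6b, 0x16, 0x6d, 0x6d, 0x35, 0xf0]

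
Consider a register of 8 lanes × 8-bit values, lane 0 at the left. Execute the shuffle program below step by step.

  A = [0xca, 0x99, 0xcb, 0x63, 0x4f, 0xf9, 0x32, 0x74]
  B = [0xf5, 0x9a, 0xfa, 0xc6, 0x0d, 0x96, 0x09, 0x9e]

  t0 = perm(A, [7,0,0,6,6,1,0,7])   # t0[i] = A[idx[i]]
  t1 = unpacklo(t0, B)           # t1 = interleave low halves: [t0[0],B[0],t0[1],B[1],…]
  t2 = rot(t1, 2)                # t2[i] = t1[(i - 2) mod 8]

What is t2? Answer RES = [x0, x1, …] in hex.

RES = [ 0x32  0xc6  0x74  0xf5  0xca  0x9a  0xca  0xfa ]

t0 = [0x74, 0xca, 0xca, 0x32, 0x32, 0x99, 0xca, 0x74]
t1 = [0x74, 0xf5, 0xca, 0x9a, 0xca, 0xfa, 0x32, 0xc6]
t2 = [0x32, 0xc6, 0x74, 0xf5, 0xca, 0x9a, 0xca, 0xfa]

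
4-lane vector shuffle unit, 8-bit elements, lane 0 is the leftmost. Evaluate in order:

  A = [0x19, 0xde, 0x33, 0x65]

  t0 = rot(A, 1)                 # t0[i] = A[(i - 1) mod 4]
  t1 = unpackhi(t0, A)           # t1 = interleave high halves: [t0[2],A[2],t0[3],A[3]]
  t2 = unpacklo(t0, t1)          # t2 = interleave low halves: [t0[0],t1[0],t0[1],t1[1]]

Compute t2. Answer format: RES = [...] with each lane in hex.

RES = [0x65, 0xde, 0x19, 0x33]

→ t0 |65|19|de|33|
→ t1 |de|33|33|65|
→ t2 |65|de|19|33|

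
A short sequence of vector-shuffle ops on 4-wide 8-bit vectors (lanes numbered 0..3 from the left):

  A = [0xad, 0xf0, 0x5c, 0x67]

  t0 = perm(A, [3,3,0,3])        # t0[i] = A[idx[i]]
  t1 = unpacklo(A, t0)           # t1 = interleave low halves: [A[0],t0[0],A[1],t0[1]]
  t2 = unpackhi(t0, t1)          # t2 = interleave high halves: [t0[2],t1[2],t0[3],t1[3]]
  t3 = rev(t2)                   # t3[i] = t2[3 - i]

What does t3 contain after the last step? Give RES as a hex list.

→ t0 |67|67|ad|67|
→ t1 |ad|67|f0|67|
→ t2 |ad|f0|67|67|
→ t3 |67|67|f0|ad|

RES = [0x67, 0x67, 0xf0, 0xad]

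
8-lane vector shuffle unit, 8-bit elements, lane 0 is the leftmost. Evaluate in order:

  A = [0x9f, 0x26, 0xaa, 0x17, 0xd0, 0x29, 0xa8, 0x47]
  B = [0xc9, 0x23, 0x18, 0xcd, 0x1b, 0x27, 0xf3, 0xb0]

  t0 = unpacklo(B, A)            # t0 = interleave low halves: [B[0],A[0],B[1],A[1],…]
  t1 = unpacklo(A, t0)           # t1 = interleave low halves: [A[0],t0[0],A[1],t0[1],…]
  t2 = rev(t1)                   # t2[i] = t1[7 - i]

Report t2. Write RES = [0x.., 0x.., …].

  t0: c9 9f 23 26 18 aa cd 17
  t1: 9f c9 26 9f aa 23 17 26
  t2: 26 17 23 aa 9f 26 c9 9f

RES = [ 0x26  0x17  0x23  0xaa  0x9f  0x26  0xc9  0x9f ]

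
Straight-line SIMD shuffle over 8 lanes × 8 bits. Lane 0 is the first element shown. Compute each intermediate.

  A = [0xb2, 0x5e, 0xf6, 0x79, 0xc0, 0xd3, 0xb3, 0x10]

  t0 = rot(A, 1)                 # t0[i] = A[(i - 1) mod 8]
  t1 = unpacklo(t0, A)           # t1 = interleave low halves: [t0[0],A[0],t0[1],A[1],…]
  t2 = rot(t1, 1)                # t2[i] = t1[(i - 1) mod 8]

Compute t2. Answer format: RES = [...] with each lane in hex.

RES = [ 0x79  0x10  0xb2  0xb2  0x5e  0x5e  0xf6  0xf6 ]

t0 = [0x10, 0xb2, 0x5e, 0xf6, 0x79, 0xc0, 0xd3, 0xb3]
t1 = [0x10, 0xb2, 0xb2, 0x5e, 0x5e, 0xf6, 0xf6, 0x79]
t2 = [0x79, 0x10, 0xb2, 0xb2, 0x5e, 0x5e, 0xf6, 0xf6]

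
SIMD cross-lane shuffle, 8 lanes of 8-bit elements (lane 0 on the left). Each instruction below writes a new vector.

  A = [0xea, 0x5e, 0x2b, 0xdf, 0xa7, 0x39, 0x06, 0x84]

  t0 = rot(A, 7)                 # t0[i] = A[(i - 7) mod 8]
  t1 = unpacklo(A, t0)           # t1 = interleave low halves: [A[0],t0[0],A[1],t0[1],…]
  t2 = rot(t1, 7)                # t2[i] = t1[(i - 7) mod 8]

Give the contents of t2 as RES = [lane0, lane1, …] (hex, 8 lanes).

  t0: 5e 2b df a7 39 06 84 ea
  t1: ea 5e 5e 2b 2b df df a7
  t2: 5e 5e 2b 2b df df a7 ea

RES = [ 0x5e  0x5e  0x2b  0x2b  0xdf  0xdf  0xa7  0xea ]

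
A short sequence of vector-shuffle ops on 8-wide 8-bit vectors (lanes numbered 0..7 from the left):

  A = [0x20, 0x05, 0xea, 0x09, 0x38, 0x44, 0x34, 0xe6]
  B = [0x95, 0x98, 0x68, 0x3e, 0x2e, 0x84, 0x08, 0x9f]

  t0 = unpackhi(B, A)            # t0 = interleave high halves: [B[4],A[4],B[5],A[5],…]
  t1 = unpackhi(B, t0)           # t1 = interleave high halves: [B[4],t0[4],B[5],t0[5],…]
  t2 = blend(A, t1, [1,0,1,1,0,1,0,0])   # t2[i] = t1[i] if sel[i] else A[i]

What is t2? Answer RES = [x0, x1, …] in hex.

→ t0 |2e|38|84|44|08|34|9f|e6|
→ t1 |2e|08|84|34|08|9f|9f|e6|
→ t2 |2e|05|84|34|38|9f|34|e6|

RES = [0x2e, 0x05, 0x84, 0x34, 0x38, 0x9f, 0x34, 0xe6]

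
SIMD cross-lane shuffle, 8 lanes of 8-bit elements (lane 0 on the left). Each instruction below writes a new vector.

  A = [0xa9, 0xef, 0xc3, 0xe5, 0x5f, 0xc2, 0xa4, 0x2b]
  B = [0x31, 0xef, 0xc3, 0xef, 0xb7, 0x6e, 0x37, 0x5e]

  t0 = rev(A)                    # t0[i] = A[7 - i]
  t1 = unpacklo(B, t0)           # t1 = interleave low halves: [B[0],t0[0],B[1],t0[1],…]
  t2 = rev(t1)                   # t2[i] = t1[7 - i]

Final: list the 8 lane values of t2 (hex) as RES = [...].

RES = [0x5f, 0xef, 0xc2, 0xc3, 0xa4, 0xef, 0x2b, 0x31]

t0 = [0x2b, 0xa4, 0xc2, 0x5f, 0xe5, 0xc3, 0xef, 0xa9]
t1 = [0x31, 0x2b, 0xef, 0xa4, 0xc3, 0xc2, 0xef, 0x5f]
t2 = [0x5f, 0xef, 0xc2, 0xc3, 0xa4, 0xef, 0x2b, 0x31]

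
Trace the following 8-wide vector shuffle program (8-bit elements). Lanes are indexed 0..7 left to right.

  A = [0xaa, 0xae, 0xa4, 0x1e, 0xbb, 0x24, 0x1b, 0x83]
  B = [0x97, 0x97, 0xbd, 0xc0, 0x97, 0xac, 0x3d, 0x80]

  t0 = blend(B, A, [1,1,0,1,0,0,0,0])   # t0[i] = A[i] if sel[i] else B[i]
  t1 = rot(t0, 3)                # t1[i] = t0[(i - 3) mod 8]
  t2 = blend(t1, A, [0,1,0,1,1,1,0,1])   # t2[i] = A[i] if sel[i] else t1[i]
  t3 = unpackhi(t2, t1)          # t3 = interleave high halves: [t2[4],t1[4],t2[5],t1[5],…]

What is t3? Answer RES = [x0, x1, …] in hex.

RES = [0xbb, 0xae, 0x24, 0xbd, 0x1e, 0x1e, 0x83, 0x97]

t0 = [0xaa, 0xae, 0xbd, 0x1e, 0x97, 0xac, 0x3d, 0x80]
t1 = [0xac, 0x3d, 0x80, 0xaa, 0xae, 0xbd, 0x1e, 0x97]
t2 = [0xac, 0xae, 0x80, 0x1e, 0xbb, 0x24, 0x1e, 0x83]
t3 = [0xbb, 0xae, 0x24, 0xbd, 0x1e, 0x1e, 0x83, 0x97]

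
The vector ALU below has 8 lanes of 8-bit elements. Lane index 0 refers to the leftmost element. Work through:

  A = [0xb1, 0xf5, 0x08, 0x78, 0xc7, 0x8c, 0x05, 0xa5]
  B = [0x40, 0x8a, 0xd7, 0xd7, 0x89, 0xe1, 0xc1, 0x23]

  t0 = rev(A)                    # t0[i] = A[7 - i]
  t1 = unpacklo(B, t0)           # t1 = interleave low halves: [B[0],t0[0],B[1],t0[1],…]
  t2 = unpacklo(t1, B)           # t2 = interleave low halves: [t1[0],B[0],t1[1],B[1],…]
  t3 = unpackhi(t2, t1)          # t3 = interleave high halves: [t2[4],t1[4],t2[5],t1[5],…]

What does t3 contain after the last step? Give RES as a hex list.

RES = [0x8a, 0xd7, 0xd7, 0x8c, 0x05, 0xd7, 0xd7, 0xc7]

  t0: a5 05 8c c7 78 08 f5 b1
  t1: 40 a5 8a 05 d7 8c d7 c7
  t2: 40 40 a5 8a 8a d7 05 d7
  t3: 8a d7 d7 8c 05 d7 d7 c7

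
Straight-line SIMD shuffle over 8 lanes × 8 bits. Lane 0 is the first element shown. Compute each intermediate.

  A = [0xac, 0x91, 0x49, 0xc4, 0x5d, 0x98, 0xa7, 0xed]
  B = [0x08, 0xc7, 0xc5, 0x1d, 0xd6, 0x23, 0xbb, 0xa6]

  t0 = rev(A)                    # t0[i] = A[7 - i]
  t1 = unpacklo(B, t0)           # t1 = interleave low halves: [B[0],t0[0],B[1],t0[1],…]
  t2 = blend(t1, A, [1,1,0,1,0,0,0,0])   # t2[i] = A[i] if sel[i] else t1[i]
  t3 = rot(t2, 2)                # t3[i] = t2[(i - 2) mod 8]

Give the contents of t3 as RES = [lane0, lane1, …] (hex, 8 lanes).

RES = [0x1d, 0x5d, 0xac, 0x91, 0xc7, 0xc4, 0xc5, 0x98]

t0 = [0xed, 0xa7, 0x98, 0x5d, 0xc4, 0x49, 0x91, 0xac]
t1 = [0x08, 0xed, 0xc7, 0xa7, 0xc5, 0x98, 0x1d, 0x5d]
t2 = [0xac, 0x91, 0xc7, 0xc4, 0xc5, 0x98, 0x1d, 0x5d]
t3 = [0x1d, 0x5d, 0xac, 0x91, 0xc7, 0xc4, 0xc5, 0x98]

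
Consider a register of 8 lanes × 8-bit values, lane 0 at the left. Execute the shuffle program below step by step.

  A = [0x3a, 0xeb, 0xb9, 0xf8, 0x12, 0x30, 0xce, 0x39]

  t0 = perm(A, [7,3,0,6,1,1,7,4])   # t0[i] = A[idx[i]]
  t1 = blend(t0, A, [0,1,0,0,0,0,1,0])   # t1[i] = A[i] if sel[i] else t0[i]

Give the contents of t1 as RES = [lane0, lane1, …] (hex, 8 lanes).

RES = [0x39, 0xeb, 0x3a, 0xce, 0xeb, 0xeb, 0xce, 0x12]

  t0: 39 f8 3a ce eb eb 39 12
  t1: 39 eb 3a ce eb eb ce 12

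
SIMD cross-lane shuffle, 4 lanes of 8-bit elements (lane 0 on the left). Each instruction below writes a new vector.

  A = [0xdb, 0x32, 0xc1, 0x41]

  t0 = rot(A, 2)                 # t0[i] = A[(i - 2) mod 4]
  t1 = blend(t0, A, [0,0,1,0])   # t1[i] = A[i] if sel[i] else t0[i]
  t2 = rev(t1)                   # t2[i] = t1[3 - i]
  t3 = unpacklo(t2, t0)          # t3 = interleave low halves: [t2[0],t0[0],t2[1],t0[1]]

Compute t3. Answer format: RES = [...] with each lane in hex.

t0 = [0xc1, 0x41, 0xdb, 0x32]
t1 = [0xc1, 0x41, 0xc1, 0x32]
t2 = [0x32, 0xc1, 0x41, 0xc1]
t3 = [0x32, 0xc1, 0xc1, 0x41]

RES = [0x32, 0xc1, 0xc1, 0x41]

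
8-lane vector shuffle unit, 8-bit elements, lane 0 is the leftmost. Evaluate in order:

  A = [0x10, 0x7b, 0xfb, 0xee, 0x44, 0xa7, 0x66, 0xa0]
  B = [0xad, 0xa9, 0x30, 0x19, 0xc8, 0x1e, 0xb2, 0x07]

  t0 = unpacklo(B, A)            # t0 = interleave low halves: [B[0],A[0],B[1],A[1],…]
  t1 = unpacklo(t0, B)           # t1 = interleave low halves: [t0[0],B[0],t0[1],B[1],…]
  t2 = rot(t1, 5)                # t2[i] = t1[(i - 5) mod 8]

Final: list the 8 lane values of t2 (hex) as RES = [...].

RES = [0xa9, 0xa9, 0x30, 0x7b, 0x19, 0xad, 0xad, 0x10]

→ t0 |ad|10|a9|7b|30|fb|19|ee|
→ t1 |ad|ad|10|a9|a9|30|7b|19|
→ t2 |a9|a9|30|7b|19|ad|ad|10|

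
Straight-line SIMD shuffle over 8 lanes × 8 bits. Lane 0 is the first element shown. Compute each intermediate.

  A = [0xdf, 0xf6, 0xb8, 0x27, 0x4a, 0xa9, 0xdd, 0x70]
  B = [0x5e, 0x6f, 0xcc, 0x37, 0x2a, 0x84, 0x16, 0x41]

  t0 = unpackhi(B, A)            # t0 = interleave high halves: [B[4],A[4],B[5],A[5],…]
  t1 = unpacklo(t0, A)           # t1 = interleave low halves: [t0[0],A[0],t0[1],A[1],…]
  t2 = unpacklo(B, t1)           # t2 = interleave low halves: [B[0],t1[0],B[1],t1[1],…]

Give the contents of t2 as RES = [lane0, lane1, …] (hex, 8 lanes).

t0 = [0x2a, 0x4a, 0x84, 0xa9, 0x16, 0xdd, 0x41, 0x70]
t1 = [0x2a, 0xdf, 0x4a, 0xf6, 0x84, 0xb8, 0xa9, 0x27]
t2 = [0x5e, 0x2a, 0x6f, 0xdf, 0xcc, 0x4a, 0x37, 0xf6]

RES = [ 0x5e  0x2a  0x6f  0xdf  0xcc  0x4a  0x37  0xf6 ]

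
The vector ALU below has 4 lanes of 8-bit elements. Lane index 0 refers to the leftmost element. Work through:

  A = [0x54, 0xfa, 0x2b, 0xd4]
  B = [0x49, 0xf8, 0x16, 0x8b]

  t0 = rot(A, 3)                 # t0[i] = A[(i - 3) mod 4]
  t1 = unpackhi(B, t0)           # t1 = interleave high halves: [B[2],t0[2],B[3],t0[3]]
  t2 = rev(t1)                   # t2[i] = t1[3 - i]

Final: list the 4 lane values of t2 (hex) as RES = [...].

t0 = [0xfa, 0x2b, 0xd4, 0x54]
t1 = [0x16, 0xd4, 0x8b, 0x54]
t2 = [0x54, 0x8b, 0xd4, 0x16]

RES = [0x54, 0x8b, 0xd4, 0x16]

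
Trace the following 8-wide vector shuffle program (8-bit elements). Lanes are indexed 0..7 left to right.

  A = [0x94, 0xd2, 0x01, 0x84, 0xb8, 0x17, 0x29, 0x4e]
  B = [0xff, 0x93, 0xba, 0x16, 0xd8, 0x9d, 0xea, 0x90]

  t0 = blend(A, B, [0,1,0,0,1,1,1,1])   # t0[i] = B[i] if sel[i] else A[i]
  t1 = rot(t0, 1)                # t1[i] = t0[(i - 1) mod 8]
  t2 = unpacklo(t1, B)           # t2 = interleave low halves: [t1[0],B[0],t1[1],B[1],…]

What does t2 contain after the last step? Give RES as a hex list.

RES = [0x90, 0xff, 0x94, 0x93, 0x93, 0xba, 0x01, 0x16]

  t0: 94 93 01 84 d8 9d ea 90
  t1: 90 94 93 01 84 d8 9d ea
  t2: 90 ff 94 93 93 ba 01 16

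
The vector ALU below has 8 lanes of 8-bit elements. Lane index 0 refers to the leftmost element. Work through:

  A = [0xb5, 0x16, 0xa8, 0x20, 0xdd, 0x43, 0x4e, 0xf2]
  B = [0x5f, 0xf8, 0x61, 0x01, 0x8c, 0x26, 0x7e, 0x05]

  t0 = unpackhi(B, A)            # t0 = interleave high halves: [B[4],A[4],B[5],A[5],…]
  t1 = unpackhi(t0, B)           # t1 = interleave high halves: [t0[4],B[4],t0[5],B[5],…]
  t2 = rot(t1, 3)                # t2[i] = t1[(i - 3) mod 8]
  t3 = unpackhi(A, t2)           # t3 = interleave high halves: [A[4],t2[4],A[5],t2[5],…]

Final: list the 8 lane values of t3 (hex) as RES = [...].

RES = [ 0xdd  0x8c  0x43  0x4e  0x4e  0x26  0xf2  0x05 ]

t0 = [0x8c, 0xdd, 0x26, 0x43, 0x7e, 0x4e, 0x05, 0xf2]
t1 = [0x7e, 0x8c, 0x4e, 0x26, 0x05, 0x7e, 0xf2, 0x05]
t2 = [0x7e, 0xf2, 0x05, 0x7e, 0x8c, 0x4e, 0x26, 0x05]
t3 = [0xdd, 0x8c, 0x43, 0x4e, 0x4e, 0x26, 0xf2, 0x05]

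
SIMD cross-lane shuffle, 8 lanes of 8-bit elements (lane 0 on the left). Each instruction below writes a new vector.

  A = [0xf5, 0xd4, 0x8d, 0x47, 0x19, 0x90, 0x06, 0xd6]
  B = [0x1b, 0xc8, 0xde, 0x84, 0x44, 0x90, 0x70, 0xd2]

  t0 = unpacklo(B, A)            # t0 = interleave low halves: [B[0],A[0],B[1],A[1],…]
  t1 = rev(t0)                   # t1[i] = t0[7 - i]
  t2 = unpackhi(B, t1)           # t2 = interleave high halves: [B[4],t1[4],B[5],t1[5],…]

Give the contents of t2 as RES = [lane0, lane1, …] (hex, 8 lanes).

→ t0 |1b|f5|c8|d4|de|8d|84|47|
→ t1 |47|84|8d|de|d4|c8|f5|1b|
→ t2 |44|d4|90|c8|70|f5|d2|1b|

RES = [0x44, 0xd4, 0x90, 0xc8, 0x70, 0xf5, 0xd2, 0x1b]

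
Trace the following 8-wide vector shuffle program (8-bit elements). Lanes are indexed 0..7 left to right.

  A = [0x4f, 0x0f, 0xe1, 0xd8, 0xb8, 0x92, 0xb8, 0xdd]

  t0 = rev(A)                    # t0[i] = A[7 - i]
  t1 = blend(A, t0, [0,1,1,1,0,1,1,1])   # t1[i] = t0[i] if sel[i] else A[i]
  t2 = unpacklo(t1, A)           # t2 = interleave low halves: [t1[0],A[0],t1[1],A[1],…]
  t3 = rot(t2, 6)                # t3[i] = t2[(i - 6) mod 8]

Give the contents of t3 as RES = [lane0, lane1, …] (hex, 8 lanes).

RES = [0xb8, 0x0f, 0x92, 0xe1, 0xb8, 0xd8, 0x4f, 0x4f]

  t0: dd b8 92 b8 d8 e1 0f 4f
  t1: 4f b8 92 b8 b8 e1 0f 4f
  t2: 4f 4f b8 0f 92 e1 b8 d8
  t3: b8 0f 92 e1 b8 d8 4f 4f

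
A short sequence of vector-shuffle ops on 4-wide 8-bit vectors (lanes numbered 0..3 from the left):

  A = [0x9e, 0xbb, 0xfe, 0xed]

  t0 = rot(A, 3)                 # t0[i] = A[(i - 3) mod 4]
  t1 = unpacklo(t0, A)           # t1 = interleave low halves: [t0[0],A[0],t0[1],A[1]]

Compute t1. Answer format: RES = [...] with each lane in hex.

→ t0 |bb|fe|ed|9e|
→ t1 |bb|9e|fe|bb|

RES = [ 0xbb  0x9e  0xfe  0xbb ]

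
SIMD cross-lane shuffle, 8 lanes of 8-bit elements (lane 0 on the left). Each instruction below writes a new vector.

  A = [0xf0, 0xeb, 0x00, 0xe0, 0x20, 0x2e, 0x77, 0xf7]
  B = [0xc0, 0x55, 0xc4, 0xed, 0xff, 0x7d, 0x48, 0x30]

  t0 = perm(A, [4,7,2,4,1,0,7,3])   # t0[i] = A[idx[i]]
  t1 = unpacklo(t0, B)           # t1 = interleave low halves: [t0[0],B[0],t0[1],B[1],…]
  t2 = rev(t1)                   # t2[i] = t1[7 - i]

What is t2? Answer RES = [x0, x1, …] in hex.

RES = [ 0xed  0x20  0xc4  0x00  0x55  0xf7  0xc0  0x20 ]

→ t0 |20|f7|00|20|eb|f0|f7|e0|
→ t1 |20|c0|f7|55|00|c4|20|ed|
→ t2 |ed|20|c4|00|55|f7|c0|20|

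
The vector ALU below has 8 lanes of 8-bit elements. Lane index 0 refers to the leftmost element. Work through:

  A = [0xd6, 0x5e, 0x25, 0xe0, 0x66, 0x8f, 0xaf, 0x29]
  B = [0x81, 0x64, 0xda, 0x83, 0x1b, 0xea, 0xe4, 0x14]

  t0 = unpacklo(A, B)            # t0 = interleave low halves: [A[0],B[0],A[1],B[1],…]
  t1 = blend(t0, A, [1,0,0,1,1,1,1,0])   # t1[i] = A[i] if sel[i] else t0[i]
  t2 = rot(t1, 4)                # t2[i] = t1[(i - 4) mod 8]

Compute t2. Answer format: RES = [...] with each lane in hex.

  t0: d6 81 5e 64 25 da e0 83
  t1: d6 81 5e e0 66 8f af 83
  t2: 66 8f af 83 d6 81 5e e0

RES = [0x66, 0x8f, 0xaf, 0x83, 0xd6, 0x81, 0x5e, 0xe0]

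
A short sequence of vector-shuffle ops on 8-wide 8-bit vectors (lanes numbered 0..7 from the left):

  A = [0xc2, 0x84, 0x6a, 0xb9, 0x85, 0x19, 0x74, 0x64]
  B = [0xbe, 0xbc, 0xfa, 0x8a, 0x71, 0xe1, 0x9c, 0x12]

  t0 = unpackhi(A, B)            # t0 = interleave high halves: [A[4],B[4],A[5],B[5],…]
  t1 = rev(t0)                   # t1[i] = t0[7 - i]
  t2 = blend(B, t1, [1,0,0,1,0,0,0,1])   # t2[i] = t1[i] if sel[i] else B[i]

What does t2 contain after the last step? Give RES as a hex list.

  t0: 85 71 19 e1 74 9c 64 12
  t1: 12 64 9c 74 e1 19 71 85
  t2: 12 bc fa 74 71 e1 9c 85

RES = [ 0x12  0xbc  0xfa  0x74  0x71  0xe1  0x9c  0x85 ]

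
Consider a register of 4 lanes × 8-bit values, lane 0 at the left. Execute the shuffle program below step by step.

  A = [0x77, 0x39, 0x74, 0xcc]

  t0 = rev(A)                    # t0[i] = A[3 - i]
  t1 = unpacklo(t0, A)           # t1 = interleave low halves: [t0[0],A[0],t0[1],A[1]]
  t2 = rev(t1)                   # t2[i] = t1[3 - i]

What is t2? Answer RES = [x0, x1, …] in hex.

RES = [0x39, 0x74, 0x77, 0xcc]

→ t0 |cc|74|39|77|
→ t1 |cc|77|74|39|
→ t2 |39|74|77|cc|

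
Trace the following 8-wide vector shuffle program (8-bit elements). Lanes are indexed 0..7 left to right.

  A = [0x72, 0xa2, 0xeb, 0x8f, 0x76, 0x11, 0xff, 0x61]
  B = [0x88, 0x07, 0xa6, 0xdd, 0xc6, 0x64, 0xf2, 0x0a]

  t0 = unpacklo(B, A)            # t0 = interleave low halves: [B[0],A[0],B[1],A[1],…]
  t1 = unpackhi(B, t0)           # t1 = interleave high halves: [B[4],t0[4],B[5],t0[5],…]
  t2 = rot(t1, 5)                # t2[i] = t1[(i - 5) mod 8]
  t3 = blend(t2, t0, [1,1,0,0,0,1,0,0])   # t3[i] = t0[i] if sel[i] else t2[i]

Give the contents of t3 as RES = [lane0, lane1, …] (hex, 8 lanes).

t0 = [0x88, 0x72, 0x07, 0xa2, 0xa6, 0xeb, 0xdd, 0x8f]
t1 = [0xc6, 0xa6, 0x64, 0xeb, 0xf2, 0xdd, 0x0a, 0x8f]
t2 = [0xeb, 0xf2, 0xdd, 0x0a, 0x8f, 0xc6, 0xa6, 0x64]
t3 = [0x88, 0x72, 0xdd, 0x0a, 0x8f, 0xeb, 0xa6, 0x64]

RES = [0x88, 0x72, 0xdd, 0x0a, 0x8f, 0xeb, 0xa6, 0x64]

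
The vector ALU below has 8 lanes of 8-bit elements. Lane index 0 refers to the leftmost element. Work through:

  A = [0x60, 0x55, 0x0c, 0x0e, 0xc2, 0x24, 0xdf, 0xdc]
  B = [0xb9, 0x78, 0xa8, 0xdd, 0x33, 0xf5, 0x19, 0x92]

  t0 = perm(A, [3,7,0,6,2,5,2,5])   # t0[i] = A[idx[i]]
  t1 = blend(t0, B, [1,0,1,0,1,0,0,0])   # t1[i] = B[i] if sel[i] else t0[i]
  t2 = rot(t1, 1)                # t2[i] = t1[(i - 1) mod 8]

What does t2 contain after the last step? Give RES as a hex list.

RES = [0x24, 0xb9, 0xdc, 0xa8, 0xdf, 0x33, 0x24, 0x0c]

t0 = [0x0e, 0xdc, 0x60, 0xdf, 0x0c, 0x24, 0x0c, 0x24]
t1 = [0xb9, 0xdc, 0xa8, 0xdf, 0x33, 0x24, 0x0c, 0x24]
t2 = [0x24, 0xb9, 0xdc, 0xa8, 0xdf, 0x33, 0x24, 0x0c]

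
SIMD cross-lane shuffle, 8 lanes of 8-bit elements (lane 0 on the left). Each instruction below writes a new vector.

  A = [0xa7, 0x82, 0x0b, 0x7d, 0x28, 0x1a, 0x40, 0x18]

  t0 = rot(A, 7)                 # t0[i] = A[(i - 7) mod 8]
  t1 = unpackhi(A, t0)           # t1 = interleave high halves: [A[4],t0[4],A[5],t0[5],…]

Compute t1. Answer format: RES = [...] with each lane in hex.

RES = [ 0x28  0x1a  0x1a  0x40  0x40  0x18  0x18  0xa7 ]

  t0: 82 0b 7d 28 1a 40 18 a7
  t1: 28 1a 1a 40 40 18 18 a7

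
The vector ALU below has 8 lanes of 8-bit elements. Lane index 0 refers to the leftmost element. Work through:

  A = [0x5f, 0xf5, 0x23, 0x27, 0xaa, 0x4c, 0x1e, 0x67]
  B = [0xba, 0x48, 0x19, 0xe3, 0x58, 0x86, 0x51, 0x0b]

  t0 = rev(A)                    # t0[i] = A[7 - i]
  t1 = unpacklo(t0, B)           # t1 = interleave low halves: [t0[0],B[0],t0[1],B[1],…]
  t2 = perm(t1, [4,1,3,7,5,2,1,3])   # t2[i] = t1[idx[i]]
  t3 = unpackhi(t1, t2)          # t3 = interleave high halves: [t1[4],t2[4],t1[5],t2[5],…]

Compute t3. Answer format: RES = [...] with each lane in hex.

RES = [ 0x4c  0x19  0x19  0x1e  0xaa  0xba  0xe3  0x48 ]

  t0: 67 1e 4c aa 27 23 f5 5f
  t1: 67 ba 1e 48 4c 19 aa e3
  t2: 4c ba 48 e3 19 1e ba 48
  t3: 4c 19 19 1e aa ba e3 48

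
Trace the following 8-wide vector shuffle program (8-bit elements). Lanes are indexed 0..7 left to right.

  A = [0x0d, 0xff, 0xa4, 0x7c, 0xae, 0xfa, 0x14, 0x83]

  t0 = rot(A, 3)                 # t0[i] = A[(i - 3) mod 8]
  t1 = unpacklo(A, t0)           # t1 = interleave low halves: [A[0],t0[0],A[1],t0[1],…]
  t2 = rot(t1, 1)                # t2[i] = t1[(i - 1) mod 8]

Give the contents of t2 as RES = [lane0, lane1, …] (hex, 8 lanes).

t0 = [0xfa, 0x14, 0x83, 0x0d, 0xff, 0xa4, 0x7c, 0xae]
t1 = [0x0d, 0xfa, 0xff, 0x14, 0xa4, 0x83, 0x7c, 0x0d]
t2 = [0x0d, 0x0d, 0xfa, 0xff, 0x14, 0xa4, 0x83, 0x7c]

RES = [0x0d, 0x0d, 0xfa, 0xff, 0x14, 0xa4, 0x83, 0x7c]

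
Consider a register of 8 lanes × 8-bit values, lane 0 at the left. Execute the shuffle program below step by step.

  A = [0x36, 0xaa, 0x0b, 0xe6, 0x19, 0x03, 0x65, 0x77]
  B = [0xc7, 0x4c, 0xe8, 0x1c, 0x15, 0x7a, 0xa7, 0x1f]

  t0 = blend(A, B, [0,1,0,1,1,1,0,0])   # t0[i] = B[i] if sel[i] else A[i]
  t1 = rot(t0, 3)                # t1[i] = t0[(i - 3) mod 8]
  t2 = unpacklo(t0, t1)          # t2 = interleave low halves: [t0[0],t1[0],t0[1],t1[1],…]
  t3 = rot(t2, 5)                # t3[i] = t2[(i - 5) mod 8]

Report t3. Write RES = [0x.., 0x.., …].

RES = [ 0x65  0x0b  0x77  0x1c  0x36  0x36  0x7a  0x4c ]

  t0: 36 4c 0b 1c 15 7a 65 77
  t1: 7a 65 77 36 4c 0b 1c 15
  t2: 36 7a 4c 65 0b 77 1c 36
  t3: 65 0b 77 1c 36 36 7a 4c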